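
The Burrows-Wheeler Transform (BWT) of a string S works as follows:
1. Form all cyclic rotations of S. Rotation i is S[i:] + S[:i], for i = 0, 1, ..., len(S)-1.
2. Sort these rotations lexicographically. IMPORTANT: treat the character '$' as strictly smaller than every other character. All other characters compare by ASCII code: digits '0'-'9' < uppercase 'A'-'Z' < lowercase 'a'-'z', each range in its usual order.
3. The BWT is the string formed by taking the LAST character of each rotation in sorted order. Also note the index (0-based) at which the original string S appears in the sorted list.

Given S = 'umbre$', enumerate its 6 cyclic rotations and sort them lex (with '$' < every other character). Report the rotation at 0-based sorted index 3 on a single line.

All 6 rotations (rotation i = S[i:]+S[:i]):
  rot[0] = umbre$
  rot[1] = mbre$u
  rot[2] = bre$um
  rot[3] = re$umb
  rot[4] = e$umbr
  rot[5] = $umbre
Sorted (with $ < everything):
  sorted[0] = $umbre
  sorted[1] = bre$um
  sorted[2] = e$umbr
  sorted[3] = mbre$u
  sorted[4] = re$umb
  sorted[5] = umbre$
sorted[3] = mbre$u

Answer: mbre$u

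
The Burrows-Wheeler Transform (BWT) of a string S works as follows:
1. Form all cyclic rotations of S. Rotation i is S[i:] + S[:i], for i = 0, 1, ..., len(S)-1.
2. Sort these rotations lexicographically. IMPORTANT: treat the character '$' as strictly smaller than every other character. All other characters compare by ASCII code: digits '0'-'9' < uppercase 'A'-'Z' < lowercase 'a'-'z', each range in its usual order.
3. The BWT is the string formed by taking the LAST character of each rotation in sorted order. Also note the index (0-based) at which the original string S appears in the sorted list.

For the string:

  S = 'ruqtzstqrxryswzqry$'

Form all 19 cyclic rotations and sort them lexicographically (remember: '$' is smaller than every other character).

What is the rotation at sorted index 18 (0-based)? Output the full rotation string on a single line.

All 19 rotations (rotation i = S[i:]+S[:i]):
  rot[0] = ruqtzstqrxryswzqry$
  rot[1] = uqtzstqrxryswzqry$r
  rot[2] = qtzstqrxryswzqry$ru
  rot[3] = tzstqrxryswzqry$ruq
  rot[4] = zstqrxryswzqry$ruqt
  rot[5] = stqrxryswzqry$ruqtz
  rot[6] = tqrxryswzqry$ruqtzs
  rot[7] = qrxryswzqry$ruqtzst
  rot[8] = rxryswzqry$ruqtzstq
  rot[9] = xryswzqry$ruqtzstqr
  rot[10] = ryswzqry$ruqtzstqrx
  rot[11] = yswzqry$ruqtzstqrxr
  rot[12] = swzqry$ruqtzstqrxry
  rot[13] = wzqry$ruqtzstqrxrys
  rot[14] = zqry$ruqtzstqrxrysw
  rot[15] = qry$ruqtzstqrxryswz
  rot[16] = ry$ruqtzstqrxryswzq
  rot[17] = y$ruqtzstqrxryswzqr
  rot[18] = $ruqtzstqrxryswzqry
Sorted (with $ < everything):
  sorted[0] = $ruqtzstqrxryswzqry
  sorted[1] = qrxryswzqry$ruqtzst
  sorted[2] = qry$ruqtzstqrxryswz
  sorted[3] = qtzstqrxryswzqry$ru
  sorted[4] = ruqtzstqrxryswzqry$
  sorted[5] = rxryswzqry$ruqtzstq
  sorted[6] = ry$ruqtzstqrxryswzq
  sorted[7] = ryswzqry$ruqtzstqrx
  sorted[8] = stqrxryswzqry$ruqtz
  sorted[9] = swzqry$ruqtzstqrxry
  sorted[10] = tqrxryswzqry$ruqtzs
  sorted[11] = tzstqrxryswzqry$ruq
  sorted[12] = uqtzstqrxryswzqry$r
  sorted[13] = wzqry$ruqtzstqrxrys
  sorted[14] = xryswzqry$ruqtzstqr
  sorted[15] = y$ruqtzstqrxryswzqr
  sorted[16] = yswzqry$ruqtzstqrxr
  sorted[17] = zqry$ruqtzstqrxrysw
  sorted[18] = zstqrxryswzqry$ruqt
sorted[18] = zstqrxryswzqry$ruqt

Answer: zstqrxryswzqry$ruqt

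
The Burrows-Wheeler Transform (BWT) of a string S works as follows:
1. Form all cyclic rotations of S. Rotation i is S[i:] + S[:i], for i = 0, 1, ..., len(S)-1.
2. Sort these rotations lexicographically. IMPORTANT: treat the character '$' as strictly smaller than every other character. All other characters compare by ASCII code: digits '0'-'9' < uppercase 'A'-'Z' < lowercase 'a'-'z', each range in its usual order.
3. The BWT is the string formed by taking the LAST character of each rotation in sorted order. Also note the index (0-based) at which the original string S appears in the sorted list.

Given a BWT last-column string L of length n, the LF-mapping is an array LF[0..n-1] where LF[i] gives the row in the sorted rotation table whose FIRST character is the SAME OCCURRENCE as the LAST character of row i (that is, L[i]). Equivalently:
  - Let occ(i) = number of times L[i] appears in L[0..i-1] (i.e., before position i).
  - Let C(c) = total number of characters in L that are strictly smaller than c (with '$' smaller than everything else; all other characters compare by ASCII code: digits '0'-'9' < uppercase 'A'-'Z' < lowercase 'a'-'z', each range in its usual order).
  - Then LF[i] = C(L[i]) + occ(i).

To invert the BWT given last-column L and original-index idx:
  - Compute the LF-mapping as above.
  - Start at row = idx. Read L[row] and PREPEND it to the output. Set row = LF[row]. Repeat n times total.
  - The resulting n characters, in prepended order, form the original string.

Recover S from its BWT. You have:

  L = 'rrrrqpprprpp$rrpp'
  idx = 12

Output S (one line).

LF mapping: 9 10 11 12 8 1 2 13 3 14 4 5 0 15 16 6 7
Walk LF starting at row 12, prepending L[row]:
  step 1: row=12, L[12]='$', prepend. Next row=LF[12]=0
  step 2: row=0, L[0]='r', prepend. Next row=LF[0]=9
  step 3: row=9, L[9]='r', prepend. Next row=LF[9]=14
  step 4: row=14, L[14]='r', prepend. Next row=LF[14]=16
  step 5: row=16, L[16]='p', prepend. Next row=LF[16]=7
  step 6: row=7, L[7]='r', prepend. Next row=LF[7]=13
  step 7: row=13, L[13]='r', prepend. Next row=LF[13]=15
  step 8: row=15, L[15]='p', prepend. Next row=LF[15]=6
  step 9: row=6, L[6]='p', prepend. Next row=LF[6]=2
  step 10: row=2, L[2]='r', prepend. Next row=LF[2]=11
  step 11: row=11, L[11]='p', prepend. Next row=LF[11]=5
  step 12: row=5, L[5]='p', prepend. Next row=LF[5]=1
  step 13: row=1, L[1]='r', prepend. Next row=LF[1]=10
  step 14: row=10, L[10]='p', prepend. Next row=LF[10]=4
  step 15: row=4, L[4]='q', prepend. Next row=LF[4]=8
  step 16: row=8, L[8]='p', prepend. Next row=LF[8]=3
  step 17: row=3, L[3]='r', prepend. Next row=LF[3]=12
Reversed output: rpqprpprpprrprrr$

Answer: rpqprpprpprrprrr$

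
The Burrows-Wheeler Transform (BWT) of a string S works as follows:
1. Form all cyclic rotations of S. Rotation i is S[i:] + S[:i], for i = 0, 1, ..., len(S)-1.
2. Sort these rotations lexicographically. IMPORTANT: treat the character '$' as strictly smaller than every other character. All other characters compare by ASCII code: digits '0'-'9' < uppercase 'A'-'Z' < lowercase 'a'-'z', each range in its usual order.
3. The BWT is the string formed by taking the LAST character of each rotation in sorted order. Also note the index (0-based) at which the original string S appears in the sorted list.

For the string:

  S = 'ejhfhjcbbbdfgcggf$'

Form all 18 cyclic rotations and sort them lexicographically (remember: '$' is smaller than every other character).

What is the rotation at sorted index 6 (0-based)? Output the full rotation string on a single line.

All 18 rotations (rotation i = S[i:]+S[:i]):
  rot[0] = ejhfhjcbbbdfgcggf$
  rot[1] = jhfhjcbbbdfgcggf$e
  rot[2] = hfhjcbbbdfgcggf$ej
  rot[3] = fhjcbbbdfgcggf$ejh
  rot[4] = hjcbbbdfgcggf$ejhf
  rot[5] = jcbbbdfgcggf$ejhfh
  rot[6] = cbbbdfgcggf$ejhfhj
  rot[7] = bbbdfgcggf$ejhfhjc
  rot[8] = bbdfgcggf$ejhfhjcb
  rot[9] = bdfgcggf$ejhfhjcbb
  rot[10] = dfgcggf$ejhfhjcbbb
  rot[11] = fgcggf$ejhfhjcbbbd
  rot[12] = gcggf$ejhfhjcbbbdf
  rot[13] = cggf$ejhfhjcbbbdfg
  rot[14] = ggf$ejhfhjcbbbdfgc
  rot[15] = gf$ejhfhjcbbbdfgcg
  rot[16] = f$ejhfhjcbbbdfgcgg
  rot[17] = $ejhfhjcbbbdfgcggf
Sorted (with $ < everything):
  sorted[0] = $ejhfhjcbbbdfgcggf
  sorted[1] = bbbdfgcggf$ejhfhjc
  sorted[2] = bbdfgcggf$ejhfhjcb
  sorted[3] = bdfgcggf$ejhfhjcbb
  sorted[4] = cbbbdfgcggf$ejhfhj
  sorted[5] = cggf$ejhfhjcbbbdfg
  sorted[6] = dfgcggf$ejhfhjcbbb
  sorted[7] = ejhfhjcbbbdfgcggf$
  sorted[8] = f$ejhfhjcbbbdfgcgg
  sorted[9] = fgcggf$ejhfhjcbbbd
  sorted[10] = fhjcbbbdfgcggf$ejh
  sorted[11] = gcggf$ejhfhjcbbbdf
  sorted[12] = gf$ejhfhjcbbbdfgcg
  sorted[13] = ggf$ejhfhjcbbbdfgc
  sorted[14] = hfhjcbbbdfgcggf$ej
  sorted[15] = hjcbbbdfgcggf$ejhf
  sorted[16] = jcbbbdfgcggf$ejhfh
  sorted[17] = jhfhjcbbbdfgcggf$e
sorted[6] = dfgcggf$ejhfhjcbbb

Answer: dfgcggf$ejhfhjcbbb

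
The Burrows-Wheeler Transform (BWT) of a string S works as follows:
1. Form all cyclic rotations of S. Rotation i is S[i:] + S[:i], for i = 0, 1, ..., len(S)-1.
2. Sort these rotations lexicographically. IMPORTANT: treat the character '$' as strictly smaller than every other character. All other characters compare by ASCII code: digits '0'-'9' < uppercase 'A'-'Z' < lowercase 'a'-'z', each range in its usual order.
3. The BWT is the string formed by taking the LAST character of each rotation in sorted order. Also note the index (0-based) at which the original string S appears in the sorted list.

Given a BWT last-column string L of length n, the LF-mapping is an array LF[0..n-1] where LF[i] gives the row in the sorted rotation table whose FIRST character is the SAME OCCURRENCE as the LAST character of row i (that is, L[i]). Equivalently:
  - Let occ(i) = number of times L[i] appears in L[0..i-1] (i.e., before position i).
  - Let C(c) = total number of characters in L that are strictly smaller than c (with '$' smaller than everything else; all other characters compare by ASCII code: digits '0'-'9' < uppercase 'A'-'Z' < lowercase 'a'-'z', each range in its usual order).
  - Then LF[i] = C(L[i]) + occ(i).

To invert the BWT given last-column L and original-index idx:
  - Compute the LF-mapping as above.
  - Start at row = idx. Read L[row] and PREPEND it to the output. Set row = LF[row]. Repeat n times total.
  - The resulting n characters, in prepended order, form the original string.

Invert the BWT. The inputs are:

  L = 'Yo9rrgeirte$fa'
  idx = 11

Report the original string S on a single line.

Answer: refrigerato9Y$

Derivation:
LF mapping: 2 9 1 10 11 7 4 8 12 13 5 0 6 3
Walk LF starting at row 11, prepending L[row]:
  step 1: row=11, L[11]='$', prepend. Next row=LF[11]=0
  step 2: row=0, L[0]='Y', prepend. Next row=LF[0]=2
  step 3: row=2, L[2]='9', prepend. Next row=LF[2]=1
  step 4: row=1, L[1]='o', prepend. Next row=LF[1]=9
  step 5: row=9, L[9]='t', prepend. Next row=LF[9]=13
  step 6: row=13, L[13]='a', prepend. Next row=LF[13]=3
  step 7: row=3, L[3]='r', prepend. Next row=LF[3]=10
  step 8: row=10, L[10]='e', prepend. Next row=LF[10]=5
  step 9: row=5, L[5]='g', prepend. Next row=LF[5]=7
  step 10: row=7, L[7]='i', prepend. Next row=LF[7]=8
  step 11: row=8, L[8]='r', prepend. Next row=LF[8]=12
  step 12: row=12, L[12]='f', prepend. Next row=LF[12]=6
  step 13: row=6, L[6]='e', prepend. Next row=LF[6]=4
  step 14: row=4, L[4]='r', prepend. Next row=LF[4]=11
Reversed output: refrigerato9Y$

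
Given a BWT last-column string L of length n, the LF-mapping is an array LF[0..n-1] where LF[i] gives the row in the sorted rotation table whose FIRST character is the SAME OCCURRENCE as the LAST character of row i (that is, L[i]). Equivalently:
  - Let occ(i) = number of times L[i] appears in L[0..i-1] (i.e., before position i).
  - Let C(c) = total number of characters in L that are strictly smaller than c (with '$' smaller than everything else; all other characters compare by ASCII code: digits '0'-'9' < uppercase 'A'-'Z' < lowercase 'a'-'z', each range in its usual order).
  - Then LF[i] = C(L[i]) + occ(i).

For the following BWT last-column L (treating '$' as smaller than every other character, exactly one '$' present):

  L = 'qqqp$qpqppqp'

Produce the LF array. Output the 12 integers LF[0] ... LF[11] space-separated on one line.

Answer: 6 7 8 1 0 9 2 10 3 4 11 5

Derivation:
Char counts: '$':1, 'p':5, 'q':6
C (first-col start): C('$')=0, C('p')=1, C('q')=6
L[0]='q': occ=0, LF[0]=C('q')+0=6+0=6
L[1]='q': occ=1, LF[1]=C('q')+1=6+1=7
L[2]='q': occ=2, LF[2]=C('q')+2=6+2=8
L[3]='p': occ=0, LF[3]=C('p')+0=1+0=1
L[4]='$': occ=0, LF[4]=C('$')+0=0+0=0
L[5]='q': occ=3, LF[5]=C('q')+3=6+3=9
L[6]='p': occ=1, LF[6]=C('p')+1=1+1=2
L[7]='q': occ=4, LF[7]=C('q')+4=6+4=10
L[8]='p': occ=2, LF[8]=C('p')+2=1+2=3
L[9]='p': occ=3, LF[9]=C('p')+3=1+3=4
L[10]='q': occ=5, LF[10]=C('q')+5=6+5=11
L[11]='p': occ=4, LF[11]=C('p')+4=1+4=5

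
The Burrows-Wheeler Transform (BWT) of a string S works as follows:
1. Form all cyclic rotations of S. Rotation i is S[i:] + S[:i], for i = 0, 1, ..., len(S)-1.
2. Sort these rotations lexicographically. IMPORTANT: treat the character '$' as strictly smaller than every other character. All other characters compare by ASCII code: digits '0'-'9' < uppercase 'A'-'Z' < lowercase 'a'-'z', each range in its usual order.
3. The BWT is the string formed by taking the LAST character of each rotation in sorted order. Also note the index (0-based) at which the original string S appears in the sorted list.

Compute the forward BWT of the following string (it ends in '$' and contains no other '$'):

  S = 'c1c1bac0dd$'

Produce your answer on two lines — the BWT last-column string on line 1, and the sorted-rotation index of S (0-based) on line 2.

Answer: dcccb1a1$d0
8

Derivation:
All 11 rotations (rotation i = S[i:]+S[:i]):
  rot[0] = c1c1bac0dd$
  rot[1] = 1c1bac0dd$c
  rot[2] = c1bac0dd$c1
  rot[3] = 1bac0dd$c1c
  rot[4] = bac0dd$c1c1
  rot[5] = ac0dd$c1c1b
  rot[6] = c0dd$c1c1ba
  rot[7] = 0dd$c1c1bac
  rot[8] = dd$c1c1bac0
  rot[9] = d$c1c1bac0d
  rot[10] = $c1c1bac0dd
Sorted (with $ < everything):
  sorted[0] = $c1c1bac0dd  (last char: 'd')
  sorted[1] = 0dd$c1c1bac  (last char: 'c')
  sorted[2] = 1bac0dd$c1c  (last char: 'c')
  sorted[3] = 1c1bac0dd$c  (last char: 'c')
  sorted[4] = ac0dd$c1c1b  (last char: 'b')
  sorted[5] = bac0dd$c1c1  (last char: '1')
  sorted[6] = c0dd$c1c1ba  (last char: 'a')
  sorted[7] = c1bac0dd$c1  (last char: '1')
  sorted[8] = c1c1bac0dd$  (last char: '$')
  sorted[9] = d$c1c1bac0d  (last char: 'd')
  sorted[10] = dd$c1c1bac0  (last char: '0')
Last column: dcccb1a1$d0
Original string S is at sorted index 8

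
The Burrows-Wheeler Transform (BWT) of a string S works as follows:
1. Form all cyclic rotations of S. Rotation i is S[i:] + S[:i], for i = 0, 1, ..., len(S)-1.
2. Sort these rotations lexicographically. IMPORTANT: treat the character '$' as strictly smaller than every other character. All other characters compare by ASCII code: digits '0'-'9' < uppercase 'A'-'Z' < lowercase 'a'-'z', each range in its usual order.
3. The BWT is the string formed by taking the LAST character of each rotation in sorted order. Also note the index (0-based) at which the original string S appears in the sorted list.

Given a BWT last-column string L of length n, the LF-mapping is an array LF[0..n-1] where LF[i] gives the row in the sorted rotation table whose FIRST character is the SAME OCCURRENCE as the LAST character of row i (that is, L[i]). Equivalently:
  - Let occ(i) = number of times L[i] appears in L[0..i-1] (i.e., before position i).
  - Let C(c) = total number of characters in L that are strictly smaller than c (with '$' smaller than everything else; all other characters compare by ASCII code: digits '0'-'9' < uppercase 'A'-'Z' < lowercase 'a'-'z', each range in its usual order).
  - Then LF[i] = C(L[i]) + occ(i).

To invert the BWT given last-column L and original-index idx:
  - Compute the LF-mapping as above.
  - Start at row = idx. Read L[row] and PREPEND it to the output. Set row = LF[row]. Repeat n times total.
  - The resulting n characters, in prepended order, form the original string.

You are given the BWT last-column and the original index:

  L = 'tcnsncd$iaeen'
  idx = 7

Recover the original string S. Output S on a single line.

LF mapping: 12 2 8 11 9 3 4 0 7 1 5 6 10
Walk LF starting at row 7, prepending L[row]:
  step 1: row=7, L[7]='$', prepend. Next row=LF[7]=0
  step 2: row=0, L[0]='t', prepend. Next row=LF[0]=12
  step 3: row=12, L[12]='n', prepend. Next row=LF[12]=10
  step 4: row=10, L[10]='e', prepend. Next row=LF[10]=5
  step 5: row=5, L[5]='c', prepend. Next row=LF[5]=3
  step 6: row=3, L[3]='s', prepend. Next row=LF[3]=11
  step 7: row=11, L[11]='e', prepend. Next row=LF[11]=6
  step 8: row=6, L[6]='d', prepend. Next row=LF[6]=4
  step 9: row=4, L[4]='n', prepend. Next row=LF[4]=9
  step 10: row=9, L[9]='a', prepend. Next row=LF[9]=1
  step 11: row=1, L[1]='c', prepend. Next row=LF[1]=2
  step 12: row=2, L[2]='n', prepend. Next row=LF[2]=8
  step 13: row=8, L[8]='i', prepend. Next row=LF[8]=7
Reversed output: incandescent$

Answer: incandescent$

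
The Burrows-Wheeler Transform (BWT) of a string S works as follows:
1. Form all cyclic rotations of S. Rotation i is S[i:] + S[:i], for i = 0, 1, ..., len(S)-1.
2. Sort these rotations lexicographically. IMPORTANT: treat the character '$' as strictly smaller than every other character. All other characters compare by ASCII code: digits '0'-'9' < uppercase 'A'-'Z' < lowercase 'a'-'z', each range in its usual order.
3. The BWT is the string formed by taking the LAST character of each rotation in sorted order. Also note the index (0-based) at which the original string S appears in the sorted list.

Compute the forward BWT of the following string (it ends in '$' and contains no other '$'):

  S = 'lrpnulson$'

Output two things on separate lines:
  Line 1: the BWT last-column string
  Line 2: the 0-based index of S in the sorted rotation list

All 10 rotations (rotation i = S[i:]+S[:i]):
  rot[0] = lrpnulson$
  rot[1] = rpnulson$l
  rot[2] = pnulson$lr
  rot[3] = nulson$lrp
  rot[4] = ulson$lrpn
  rot[5] = lson$lrpnu
  rot[6] = son$lrpnul
  rot[7] = on$lrpnuls
  rot[8] = n$lrpnulso
  rot[9] = $lrpnulson
Sorted (with $ < everything):
  sorted[0] = $lrpnulson  (last char: 'n')
  sorted[1] = lrpnulson$  (last char: '$')
  sorted[2] = lson$lrpnu  (last char: 'u')
  sorted[3] = n$lrpnulso  (last char: 'o')
  sorted[4] = nulson$lrp  (last char: 'p')
  sorted[5] = on$lrpnuls  (last char: 's')
  sorted[6] = pnulson$lr  (last char: 'r')
  sorted[7] = rpnulson$l  (last char: 'l')
  sorted[8] = son$lrpnul  (last char: 'l')
  sorted[9] = ulson$lrpn  (last char: 'n')
Last column: n$uopsrlln
Original string S is at sorted index 1

Answer: n$uopsrlln
1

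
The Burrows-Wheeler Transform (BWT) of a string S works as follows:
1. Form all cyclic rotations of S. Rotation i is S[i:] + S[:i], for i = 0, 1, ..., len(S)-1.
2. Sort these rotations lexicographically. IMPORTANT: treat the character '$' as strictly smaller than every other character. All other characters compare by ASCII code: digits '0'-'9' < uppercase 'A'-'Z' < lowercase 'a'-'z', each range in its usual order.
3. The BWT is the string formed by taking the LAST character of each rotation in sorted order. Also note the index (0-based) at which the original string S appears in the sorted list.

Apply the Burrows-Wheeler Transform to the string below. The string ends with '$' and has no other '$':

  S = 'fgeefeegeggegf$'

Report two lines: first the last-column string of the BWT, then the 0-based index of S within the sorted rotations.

All 15 rotations (rotation i = S[i:]+S[:i]):
  rot[0] = fgeefeegeggegf$
  rot[1] = geefeegeggegf$f
  rot[2] = eefeegeggegf$fg
  rot[3] = efeegeggegf$fge
  rot[4] = feegeggegf$fgee
  rot[5] = eegeggegf$fgeef
  rot[6] = egeggegf$fgeefe
  rot[7] = geggegf$fgeefee
  rot[8] = eggegf$fgeefeeg
  rot[9] = ggegf$fgeefeege
  rot[10] = gegf$fgeefeegeg
  rot[11] = egf$fgeefeegegg
  rot[12] = gf$fgeefeegegge
  rot[13] = f$fgeefeegeggeg
  rot[14] = $fgeefeegeggegf
Sorted (with $ < everything):
  sorted[0] = $fgeefeegeggegf  (last char: 'f')
  sorted[1] = eefeegeggegf$fg  (last char: 'g')
  sorted[2] = eegeggegf$fgeef  (last char: 'f')
  sorted[3] = efeegeggegf$fge  (last char: 'e')
  sorted[4] = egeggegf$fgeefe  (last char: 'e')
  sorted[5] = egf$fgeefeegegg  (last char: 'g')
  sorted[6] = eggegf$fgeefeeg  (last char: 'g')
  sorted[7] = f$fgeefeegeggeg  (last char: 'g')
  sorted[8] = feegeggegf$fgee  (last char: 'e')
  sorted[9] = fgeefeegeggegf$  (last char: '$')
  sorted[10] = geefeegeggegf$f  (last char: 'f')
  sorted[11] = gegf$fgeefeegeg  (last char: 'g')
  sorted[12] = geggegf$fgeefee  (last char: 'e')
  sorted[13] = gf$fgeefeegegge  (last char: 'e')
  sorted[14] = ggegf$fgeefeege  (last char: 'e')
Last column: fgfeeggge$fgeee
Original string S is at sorted index 9

Answer: fgfeeggge$fgeee
9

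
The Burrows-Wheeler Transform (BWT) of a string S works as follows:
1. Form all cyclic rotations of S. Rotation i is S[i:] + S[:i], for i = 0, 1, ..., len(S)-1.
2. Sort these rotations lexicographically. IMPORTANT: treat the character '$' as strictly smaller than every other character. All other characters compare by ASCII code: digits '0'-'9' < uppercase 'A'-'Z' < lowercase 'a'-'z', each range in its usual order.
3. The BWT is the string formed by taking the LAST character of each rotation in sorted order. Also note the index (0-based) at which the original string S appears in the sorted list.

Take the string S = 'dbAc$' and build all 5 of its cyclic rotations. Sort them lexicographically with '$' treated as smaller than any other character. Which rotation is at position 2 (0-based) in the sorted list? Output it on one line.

Answer: bAc$d

Derivation:
All 5 rotations (rotation i = S[i:]+S[:i]):
  rot[0] = dbAc$
  rot[1] = bAc$d
  rot[2] = Ac$db
  rot[3] = c$dbA
  rot[4] = $dbAc
Sorted (with $ < everything):
  sorted[0] = $dbAc
  sorted[1] = Ac$db
  sorted[2] = bAc$d
  sorted[3] = c$dbA
  sorted[4] = dbAc$
sorted[2] = bAc$d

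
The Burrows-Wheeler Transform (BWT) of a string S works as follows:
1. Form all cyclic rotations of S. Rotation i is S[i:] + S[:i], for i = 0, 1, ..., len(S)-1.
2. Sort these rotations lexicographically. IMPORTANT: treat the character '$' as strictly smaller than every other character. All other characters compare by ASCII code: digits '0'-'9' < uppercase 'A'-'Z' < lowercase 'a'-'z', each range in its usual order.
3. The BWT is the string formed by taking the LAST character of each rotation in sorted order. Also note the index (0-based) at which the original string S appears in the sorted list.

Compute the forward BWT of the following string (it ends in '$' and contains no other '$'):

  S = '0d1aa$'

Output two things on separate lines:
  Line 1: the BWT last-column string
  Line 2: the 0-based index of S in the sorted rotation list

All 6 rotations (rotation i = S[i:]+S[:i]):
  rot[0] = 0d1aa$
  rot[1] = d1aa$0
  rot[2] = 1aa$0d
  rot[3] = aa$0d1
  rot[4] = a$0d1a
  rot[5] = $0d1aa
Sorted (with $ < everything):
  sorted[0] = $0d1aa  (last char: 'a')
  sorted[1] = 0d1aa$  (last char: '$')
  sorted[2] = 1aa$0d  (last char: 'd')
  sorted[3] = a$0d1a  (last char: 'a')
  sorted[4] = aa$0d1  (last char: '1')
  sorted[5] = d1aa$0  (last char: '0')
Last column: a$da10
Original string S is at sorted index 1

Answer: a$da10
1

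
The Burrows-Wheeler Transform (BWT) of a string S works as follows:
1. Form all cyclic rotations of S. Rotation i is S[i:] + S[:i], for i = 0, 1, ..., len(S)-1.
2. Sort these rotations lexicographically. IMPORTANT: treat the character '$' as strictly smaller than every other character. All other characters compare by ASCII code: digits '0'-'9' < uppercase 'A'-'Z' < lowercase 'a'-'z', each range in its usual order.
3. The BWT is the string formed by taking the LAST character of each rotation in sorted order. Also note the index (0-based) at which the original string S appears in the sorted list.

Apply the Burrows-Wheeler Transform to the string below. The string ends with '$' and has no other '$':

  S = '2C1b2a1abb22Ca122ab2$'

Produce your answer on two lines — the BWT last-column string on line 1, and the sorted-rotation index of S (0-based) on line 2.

Answer: 2aaCbb1$2b222C221ab1a
7

Derivation:
All 21 rotations (rotation i = S[i:]+S[:i]):
  rot[0] = 2C1b2a1abb22Ca122ab2$
  rot[1] = C1b2a1abb22Ca122ab2$2
  rot[2] = 1b2a1abb22Ca122ab2$2C
  rot[3] = b2a1abb22Ca122ab2$2C1
  rot[4] = 2a1abb22Ca122ab2$2C1b
  rot[5] = a1abb22Ca122ab2$2C1b2
  rot[6] = 1abb22Ca122ab2$2C1b2a
  rot[7] = abb22Ca122ab2$2C1b2a1
  rot[8] = bb22Ca122ab2$2C1b2a1a
  rot[9] = b22Ca122ab2$2C1b2a1ab
  rot[10] = 22Ca122ab2$2C1b2a1abb
  rot[11] = 2Ca122ab2$2C1b2a1abb2
  rot[12] = Ca122ab2$2C1b2a1abb22
  rot[13] = a122ab2$2C1b2a1abb22C
  rot[14] = 122ab2$2C1b2a1abb22Ca
  rot[15] = 22ab2$2C1b2a1abb22Ca1
  rot[16] = 2ab2$2C1b2a1abb22Ca12
  rot[17] = ab2$2C1b2a1abb22Ca122
  rot[18] = b2$2C1b2a1abb22Ca122a
  rot[19] = 2$2C1b2a1abb22Ca122ab
  rot[20] = $2C1b2a1abb22Ca122ab2
Sorted (with $ < everything):
  sorted[0] = $2C1b2a1abb22Ca122ab2  (last char: '2')
  sorted[1] = 122ab2$2C1b2a1abb22Ca  (last char: 'a')
  sorted[2] = 1abb22Ca122ab2$2C1b2a  (last char: 'a')
  sorted[3] = 1b2a1abb22Ca122ab2$2C  (last char: 'C')
  sorted[4] = 2$2C1b2a1abb22Ca122ab  (last char: 'b')
  sorted[5] = 22Ca122ab2$2C1b2a1abb  (last char: 'b')
  sorted[6] = 22ab2$2C1b2a1abb22Ca1  (last char: '1')
  sorted[7] = 2C1b2a1abb22Ca122ab2$  (last char: '$')
  sorted[8] = 2Ca122ab2$2C1b2a1abb2  (last char: '2')
  sorted[9] = 2a1abb22Ca122ab2$2C1b  (last char: 'b')
  sorted[10] = 2ab2$2C1b2a1abb22Ca12  (last char: '2')
  sorted[11] = C1b2a1abb22Ca122ab2$2  (last char: '2')
  sorted[12] = Ca122ab2$2C1b2a1abb22  (last char: '2')
  sorted[13] = a122ab2$2C1b2a1abb22C  (last char: 'C')
  sorted[14] = a1abb22Ca122ab2$2C1b2  (last char: '2')
  sorted[15] = ab2$2C1b2a1abb22Ca122  (last char: '2')
  sorted[16] = abb22Ca122ab2$2C1b2a1  (last char: '1')
  sorted[17] = b2$2C1b2a1abb22Ca122a  (last char: 'a')
  sorted[18] = b22Ca122ab2$2C1b2a1ab  (last char: 'b')
  sorted[19] = b2a1abb22Ca122ab2$2C1  (last char: '1')
  sorted[20] = bb22Ca122ab2$2C1b2a1a  (last char: 'a')
Last column: 2aaCbb1$2b222C221ab1a
Original string S is at sorted index 7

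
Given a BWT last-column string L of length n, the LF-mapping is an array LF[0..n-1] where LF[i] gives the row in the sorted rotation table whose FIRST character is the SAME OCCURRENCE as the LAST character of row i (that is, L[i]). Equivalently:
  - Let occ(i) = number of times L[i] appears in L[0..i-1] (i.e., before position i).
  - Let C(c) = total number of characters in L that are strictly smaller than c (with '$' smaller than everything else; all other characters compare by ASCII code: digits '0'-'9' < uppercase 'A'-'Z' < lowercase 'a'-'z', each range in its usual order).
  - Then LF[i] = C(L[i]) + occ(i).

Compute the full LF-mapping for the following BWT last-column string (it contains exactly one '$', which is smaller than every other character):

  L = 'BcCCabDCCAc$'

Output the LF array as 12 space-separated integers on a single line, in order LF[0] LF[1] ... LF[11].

Char counts: '$':1, 'A':1, 'B':1, 'C':4, 'D':1, 'a':1, 'b':1, 'c':2
C (first-col start): C('$')=0, C('A')=1, C('B')=2, C('C')=3, C('D')=7, C('a')=8, C('b')=9, C('c')=10
L[0]='B': occ=0, LF[0]=C('B')+0=2+0=2
L[1]='c': occ=0, LF[1]=C('c')+0=10+0=10
L[2]='C': occ=0, LF[2]=C('C')+0=3+0=3
L[3]='C': occ=1, LF[3]=C('C')+1=3+1=4
L[4]='a': occ=0, LF[4]=C('a')+0=8+0=8
L[5]='b': occ=0, LF[5]=C('b')+0=9+0=9
L[6]='D': occ=0, LF[6]=C('D')+0=7+0=7
L[7]='C': occ=2, LF[7]=C('C')+2=3+2=5
L[8]='C': occ=3, LF[8]=C('C')+3=3+3=6
L[9]='A': occ=0, LF[9]=C('A')+0=1+0=1
L[10]='c': occ=1, LF[10]=C('c')+1=10+1=11
L[11]='$': occ=0, LF[11]=C('$')+0=0+0=0

Answer: 2 10 3 4 8 9 7 5 6 1 11 0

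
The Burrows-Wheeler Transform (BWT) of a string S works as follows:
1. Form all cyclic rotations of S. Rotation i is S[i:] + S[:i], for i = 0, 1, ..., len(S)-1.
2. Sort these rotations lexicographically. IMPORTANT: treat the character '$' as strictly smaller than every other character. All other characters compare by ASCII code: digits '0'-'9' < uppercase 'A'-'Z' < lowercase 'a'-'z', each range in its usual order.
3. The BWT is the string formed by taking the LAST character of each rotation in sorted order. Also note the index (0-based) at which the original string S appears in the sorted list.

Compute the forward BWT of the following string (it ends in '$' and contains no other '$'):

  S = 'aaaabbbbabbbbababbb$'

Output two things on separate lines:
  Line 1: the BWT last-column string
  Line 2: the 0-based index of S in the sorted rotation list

All 20 rotations (rotation i = S[i:]+S[:i]):
  rot[0] = aaaabbbbabbbbababbb$
  rot[1] = aaabbbbabbbbababbb$a
  rot[2] = aabbbbabbbbababbb$aa
  rot[3] = abbbbabbbbababbb$aaa
  rot[4] = bbbbabbbbababbb$aaaa
  rot[5] = bbbabbbbababbb$aaaab
  rot[6] = bbabbbbababbb$aaaabb
  rot[7] = babbbbababbb$aaaabbb
  rot[8] = abbbbababbb$aaaabbbb
  rot[9] = bbbbababbb$aaaabbbba
  rot[10] = bbbababbb$aaaabbbbab
  rot[11] = bbababbb$aaaabbbbabb
  rot[12] = bababbb$aaaabbbbabbb
  rot[13] = ababbb$aaaabbbbabbbb
  rot[14] = babbb$aaaabbbbabbbba
  rot[15] = abbb$aaaabbbbabbbbab
  rot[16] = bbb$aaaabbbbabbbbaba
  rot[17] = bb$aaaabbbbabbbbabab
  rot[18] = b$aaaabbbbabbbbababb
  rot[19] = $aaaabbbbabbbbababbb
Sorted (with $ < everything):
  sorted[0] = $aaaabbbbabbbbababbb  (last char: 'b')
  sorted[1] = aaaabbbbabbbbababbb$  (last char: '$')
  sorted[2] = aaabbbbabbbbababbb$a  (last char: 'a')
  sorted[3] = aabbbbabbbbababbb$aa  (last char: 'a')
  sorted[4] = ababbb$aaaabbbbabbbb  (last char: 'b')
  sorted[5] = abbb$aaaabbbbabbbbab  (last char: 'b')
  sorted[6] = abbbbababbb$aaaabbbb  (last char: 'b')
  sorted[7] = abbbbabbbbababbb$aaa  (last char: 'a')
  sorted[8] = b$aaaabbbbabbbbababb  (last char: 'b')
  sorted[9] = bababbb$aaaabbbbabbb  (last char: 'b')
  sorted[10] = babbb$aaaabbbbabbbba  (last char: 'a')
  sorted[11] = babbbbababbb$aaaabbb  (last char: 'b')
  sorted[12] = bb$aaaabbbbabbbbabab  (last char: 'b')
  sorted[13] = bbababbb$aaaabbbbabb  (last char: 'b')
  sorted[14] = bbabbbbababbb$aaaabb  (last char: 'b')
  sorted[15] = bbb$aaaabbbbabbbbaba  (last char: 'a')
  sorted[16] = bbbababbb$aaaabbbbab  (last char: 'b')
  sorted[17] = bbbabbbbababbb$aaaab  (last char: 'b')
  sorted[18] = bbbbababbb$aaaabbbba  (last char: 'a')
  sorted[19] = bbbbabbbbababbb$aaaa  (last char: 'a')
Last column: b$aabbbabbabbbbabbaa
Original string S is at sorted index 1

Answer: b$aabbbabbabbbbabbaa
1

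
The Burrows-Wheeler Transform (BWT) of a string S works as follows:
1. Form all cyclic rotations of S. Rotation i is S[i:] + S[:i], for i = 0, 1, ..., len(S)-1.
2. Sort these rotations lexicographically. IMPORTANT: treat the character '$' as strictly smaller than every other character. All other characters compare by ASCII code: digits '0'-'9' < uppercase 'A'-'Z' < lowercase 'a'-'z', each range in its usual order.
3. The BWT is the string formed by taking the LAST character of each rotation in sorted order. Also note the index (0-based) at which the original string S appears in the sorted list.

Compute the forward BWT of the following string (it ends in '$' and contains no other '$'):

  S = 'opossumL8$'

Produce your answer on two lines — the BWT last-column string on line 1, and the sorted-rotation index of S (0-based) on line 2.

Answer: 8Lmu$pooss
4

Derivation:
All 10 rotations (rotation i = S[i:]+S[:i]):
  rot[0] = opossumL8$
  rot[1] = possumL8$o
  rot[2] = ossumL8$op
  rot[3] = ssumL8$opo
  rot[4] = sumL8$opos
  rot[5] = umL8$oposs
  rot[6] = mL8$opossu
  rot[7] = L8$opossum
  rot[8] = 8$opossumL
  rot[9] = $opossumL8
Sorted (with $ < everything):
  sorted[0] = $opossumL8  (last char: '8')
  sorted[1] = 8$opossumL  (last char: 'L')
  sorted[2] = L8$opossum  (last char: 'm')
  sorted[3] = mL8$opossu  (last char: 'u')
  sorted[4] = opossumL8$  (last char: '$')
  sorted[5] = ossumL8$op  (last char: 'p')
  sorted[6] = possumL8$o  (last char: 'o')
  sorted[7] = ssumL8$opo  (last char: 'o')
  sorted[8] = sumL8$opos  (last char: 's')
  sorted[9] = umL8$oposs  (last char: 's')
Last column: 8Lmu$pooss
Original string S is at sorted index 4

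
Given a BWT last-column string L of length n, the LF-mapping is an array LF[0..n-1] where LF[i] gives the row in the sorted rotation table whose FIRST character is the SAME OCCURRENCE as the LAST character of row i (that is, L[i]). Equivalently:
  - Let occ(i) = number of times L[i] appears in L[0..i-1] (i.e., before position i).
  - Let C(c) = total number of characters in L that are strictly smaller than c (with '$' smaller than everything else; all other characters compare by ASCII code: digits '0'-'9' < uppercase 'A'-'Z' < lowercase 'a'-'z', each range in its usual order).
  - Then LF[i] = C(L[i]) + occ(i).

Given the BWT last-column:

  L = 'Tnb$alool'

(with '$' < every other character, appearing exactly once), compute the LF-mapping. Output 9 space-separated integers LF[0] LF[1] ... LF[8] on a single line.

Char counts: '$':1, 'T':1, 'a':1, 'b':1, 'l':2, 'n':1, 'o':2
C (first-col start): C('$')=0, C('T')=1, C('a')=2, C('b')=3, C('l')=4, C('n')=6, C('o')=7
L[0]='T': occ=0, LF[0]=C('T')+0=1+0=1
L[1]='n': occ=0, LF[1]=C('n')+0=6+0=6
L[2]='b': occ=0, LF[2]=C('b')+0=3+0=3
L[3]='$': occ=0, LF[3]=C('$')+0=0+0=0
L[4]='a': occ=0, LF[4]=C('a')+0=2+0=2
L[5]='l': occ=0, LF[5]=C('l')+0=4+0=4
L[6]='o': occ=0, LF[6]=C('o')+0=7+0=7
L[7]='o': occ=1, LF[7]=C('o')+1=7+1=8
L[8]='l': occ=1, LF[8]=C('l')+1=4+1=5

Answer: 1 6 3 0 2 4 7 8 5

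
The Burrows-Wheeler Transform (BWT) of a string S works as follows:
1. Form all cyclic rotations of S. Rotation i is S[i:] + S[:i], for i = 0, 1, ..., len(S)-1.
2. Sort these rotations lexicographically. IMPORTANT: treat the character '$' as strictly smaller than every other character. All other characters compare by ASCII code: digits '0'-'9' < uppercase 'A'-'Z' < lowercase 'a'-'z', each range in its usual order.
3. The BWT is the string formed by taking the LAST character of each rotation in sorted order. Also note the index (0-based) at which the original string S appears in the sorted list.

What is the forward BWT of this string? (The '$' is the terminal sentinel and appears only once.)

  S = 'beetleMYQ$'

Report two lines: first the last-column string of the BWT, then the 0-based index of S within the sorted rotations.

All 10 rotations (rotation i = S[i:]+S[:i]):
  rot[0] = beetleMYQ$
  rot[1] = eetleMYQ$b
  rot[2] = etleMYQ$be
  rot[3] = tleMYQ$bee
  rot[4] = leMYQ$beet
  rot[5] = eMYQ$beetl
  rot[6] = MYQ$beetle
  rot[7] = YQ$beetleM
  rot[8] = Q$beetleMY
  rot[9] = $beetleMYQ
Sorted (with $ < everything):
  sorted[0] = $beetleMYQ  (last char: 'Q')
  sorted[1] = MYQ$beetle  (last char: 'e')
  sorted[2] = Q$beetleMY  (last char: 'Y')
  sorted[3] = YQ$beetleM  (last char: 'M')
  sorted[4] = beetleMYQ$  (last char: '$')
  sorted[5] = eMYQ$beetl  (last char: 'l')
  sorted[6] = eetleMYQ$b  (last char: 'b')
  sorted[7] = etleMYQ$be  (last char: 'e')
  sorted[8] = leMYQ$beet  (last char: 't')
  sorted[9] = tleMYQ$bee  (last char: 'e')
Last column: QeYM$lbete
Original string S is at sorted index 4

Answer: QeYM$lbete
4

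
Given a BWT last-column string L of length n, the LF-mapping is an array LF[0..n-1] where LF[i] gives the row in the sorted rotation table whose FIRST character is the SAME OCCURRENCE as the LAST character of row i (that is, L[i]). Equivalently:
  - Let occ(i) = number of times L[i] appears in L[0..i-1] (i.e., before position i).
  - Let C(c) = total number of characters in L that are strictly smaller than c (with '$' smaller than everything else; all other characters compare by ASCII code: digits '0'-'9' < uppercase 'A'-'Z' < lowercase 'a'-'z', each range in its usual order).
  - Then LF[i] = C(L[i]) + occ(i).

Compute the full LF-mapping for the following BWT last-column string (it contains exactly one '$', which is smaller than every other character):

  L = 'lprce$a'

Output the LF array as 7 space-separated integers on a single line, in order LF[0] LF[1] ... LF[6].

Char counts: '$':1, 'a':1, 'c':1, 'e':1, 'l':1, 'p':1, 'r':1
C (first-col start): C('$')=0, C('a')=1, C('c')=2, C('e')=3, C('l')=4, C('p')=5, C('r')=6
L[0]='l': occ=0, LF[0]=C('l')+0=4+0=4
L[1]='p': occ=0, LF[1]=C('p')+0=5+0=5
L[2]='r': occ=0, LF[2]=C('r')+0=6+0=6
L[3]='c': occ=0, LF[3]=C('c')+0=2+0=2
L[4]='e': occ=0, LF[4]=C('e')+0=3+0=3
L[5]='$': occ=0, LF[5]=C('$')+0=0+0=0
L[6]='a': occ=0, LF[6]=C('a')+0=1+0=1

Answer: 4 5 6 2 3 0 1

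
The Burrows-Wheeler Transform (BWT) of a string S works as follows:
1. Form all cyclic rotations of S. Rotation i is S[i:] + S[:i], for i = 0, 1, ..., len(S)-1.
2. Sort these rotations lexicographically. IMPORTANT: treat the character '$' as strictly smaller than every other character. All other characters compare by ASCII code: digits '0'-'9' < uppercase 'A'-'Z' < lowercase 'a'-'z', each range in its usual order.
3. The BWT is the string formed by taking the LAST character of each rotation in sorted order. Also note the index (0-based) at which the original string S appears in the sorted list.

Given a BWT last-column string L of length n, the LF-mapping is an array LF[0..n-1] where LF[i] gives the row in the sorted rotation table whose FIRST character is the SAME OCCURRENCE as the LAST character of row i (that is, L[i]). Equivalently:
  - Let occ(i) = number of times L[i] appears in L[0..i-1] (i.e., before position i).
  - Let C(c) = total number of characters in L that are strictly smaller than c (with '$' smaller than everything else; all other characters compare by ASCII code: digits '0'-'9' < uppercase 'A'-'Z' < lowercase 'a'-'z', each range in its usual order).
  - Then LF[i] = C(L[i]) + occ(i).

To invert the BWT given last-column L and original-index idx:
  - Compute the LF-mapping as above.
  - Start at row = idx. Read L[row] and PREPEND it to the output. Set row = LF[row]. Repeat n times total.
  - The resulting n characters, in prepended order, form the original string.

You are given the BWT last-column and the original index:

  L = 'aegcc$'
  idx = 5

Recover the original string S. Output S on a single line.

LF mapping: 1 4 5 2 3 0
Walk LF starting at row 5, prepending L[row]:
  step 1: row=5, L[5]='$', prepend. Next row=LF[5]=0
  step 2: row=0, L[0]='a', prepend. Next row=LF[0]=1
  step 3: row=1, L[1]='e', prepend. Next row=LF[1]=4
  step 4: row=4, L[4]='c', prepend. Next row=LF[4]=3
  step 5: row=3, L[3]='c', prepend. Next row=LF[3]=2
  step 6: row=2, L[2]='g', prepend. Next row=LF[2]=5
Reversed output: gccea$

Answer: gccea$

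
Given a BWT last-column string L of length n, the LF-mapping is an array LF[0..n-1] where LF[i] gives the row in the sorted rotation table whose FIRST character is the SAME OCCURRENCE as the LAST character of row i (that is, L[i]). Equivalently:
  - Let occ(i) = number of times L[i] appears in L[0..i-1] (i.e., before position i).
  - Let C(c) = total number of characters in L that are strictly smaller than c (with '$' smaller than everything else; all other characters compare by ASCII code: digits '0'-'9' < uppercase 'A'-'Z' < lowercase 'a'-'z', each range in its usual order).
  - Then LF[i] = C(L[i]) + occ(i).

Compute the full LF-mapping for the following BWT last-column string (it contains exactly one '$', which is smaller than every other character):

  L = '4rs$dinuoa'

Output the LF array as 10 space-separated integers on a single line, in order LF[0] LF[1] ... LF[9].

Char counts: '$':1, '4':1, 'a':1, 'd':1, 'i':1, 'n':1, 'o':1, 'r':1, 's':1, 'u':1
C (first-col start): C('$')=0, C('4')=1, C('a')=2, C('d')=3, C('i')=4, C('n')=5, C('o')=6, C('r')=7, C('s')=8, C('u')=9
L[0]='4': occ=0, LF[0]=C('4')+0=1+0=1
L[1]='r': occ=0, LF[1]=C('r')+0=7+0=7
L[2]='s': occ=0, LF[2]=C('s')+0=8+0=8
L[3]='$': occ=0, LF[3]=C('$')+0=0+0=0
L[4]='d': occ=0, LF[4]=C('d')+0=3+0=3
L[5]='i': occ=0, LF[5]=C('i')+0=4+0=4
L[6]='n': occ=0, LF[6]=C('n')+0=5+0=5
L[7]='u': occ=0, LF[7]=C('u')+0=9+0=9
L[8]='o': occ=0, LF[8]=C('o')+0=6+0=6
L[9]='a': occ=0, LF[9]=C('a')+0=2+0=2

Answer: 1 7 8 0 3 4 5 9 6 2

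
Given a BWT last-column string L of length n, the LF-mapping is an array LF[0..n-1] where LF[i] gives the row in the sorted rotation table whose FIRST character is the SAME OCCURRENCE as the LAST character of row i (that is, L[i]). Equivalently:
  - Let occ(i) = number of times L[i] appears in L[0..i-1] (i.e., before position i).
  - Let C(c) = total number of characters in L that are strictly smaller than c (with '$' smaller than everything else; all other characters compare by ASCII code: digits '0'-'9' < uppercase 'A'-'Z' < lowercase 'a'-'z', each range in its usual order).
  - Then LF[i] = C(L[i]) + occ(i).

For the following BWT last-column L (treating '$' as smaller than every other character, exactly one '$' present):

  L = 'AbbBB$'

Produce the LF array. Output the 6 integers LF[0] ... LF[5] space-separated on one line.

Char counts: '$':1, 'A':1, 'B':2, 'b':2
C (first-col start): C('$')=0, C('A')=1, C('B')=2, C('b')=4
L[0]='A': occ=0, LF[0]=C('A')+0=1+0=1
L[1]='b': occ=0, LF[1]=C('b')+0=4+0=4
L[2]='b': occ=1, LF[2]=C('b')+1=4+1=5
L[3]='B': occ=0, LF[3]=C('B')+0=2+0=2
L[4]='B': occ=1, LF[4]=C('B')+1=2+1=3
L[5]='$': occ=0, LF[5]=C('$')+0=0+0=0

Answer: 1 4 5 2 3 0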